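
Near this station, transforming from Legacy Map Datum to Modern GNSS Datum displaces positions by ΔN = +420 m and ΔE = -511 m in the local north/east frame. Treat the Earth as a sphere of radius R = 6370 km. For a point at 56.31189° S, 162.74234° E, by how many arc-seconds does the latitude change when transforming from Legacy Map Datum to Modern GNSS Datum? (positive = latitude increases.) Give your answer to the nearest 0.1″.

On a sphere of radius R, 1 rad of latitude = R, so Δφ = ΔN / R = 420.0 / 6370000 = 6.5934e-05 rad = 13.600″.

Δφ = 13.6″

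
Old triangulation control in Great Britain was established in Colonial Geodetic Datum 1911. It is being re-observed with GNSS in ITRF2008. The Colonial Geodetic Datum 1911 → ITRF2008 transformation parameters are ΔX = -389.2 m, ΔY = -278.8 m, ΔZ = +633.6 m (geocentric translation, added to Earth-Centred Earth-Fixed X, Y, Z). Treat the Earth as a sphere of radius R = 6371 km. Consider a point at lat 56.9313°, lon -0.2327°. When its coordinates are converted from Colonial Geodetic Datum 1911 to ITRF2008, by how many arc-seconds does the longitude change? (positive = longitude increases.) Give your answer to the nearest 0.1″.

Δλ = -16.6″

sin φ = 0.838017, cos φ = 0.545644, sin λ = -0.004061, cos λ = 0.999992.
East component: ΔE = −sin λ·ΔX + cos λ·ΔY = −(-0.004061)(-389.2) + (0.999992)(-278.8) = -280.38 m.
1° of latitude spans πR/180 = 111195 m; at latitude φ, 1° of longitude spans that × cos φ = 60672.9 m, so Δλ = -280.38 / 60672.9 × 3600 = -16.636″.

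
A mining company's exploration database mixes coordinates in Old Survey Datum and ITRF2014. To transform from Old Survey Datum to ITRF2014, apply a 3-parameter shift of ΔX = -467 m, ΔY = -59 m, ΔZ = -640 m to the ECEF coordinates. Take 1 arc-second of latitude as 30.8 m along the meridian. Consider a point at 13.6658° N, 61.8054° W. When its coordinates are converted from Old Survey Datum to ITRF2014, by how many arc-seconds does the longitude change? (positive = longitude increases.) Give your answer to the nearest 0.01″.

sin φ = 0.236258, cos φ = 0.971690, sin λ = -0.881348, cos λ = 0.472468.
East component: ΔE = −sin λ·ΔX + cos λ·ΔY = −(-0.881348)(-467) + (0.472468)(-59) = -439.47 m.
1° of latitude spans 3600 × 30.80 = 110880 m; at latitude φ, 1° of longitude spans that × cos φ = 107741.0 m, so Δλ = -439.47 / 107741.0 × 3600 = -14.684″.

Δλ = -14.68″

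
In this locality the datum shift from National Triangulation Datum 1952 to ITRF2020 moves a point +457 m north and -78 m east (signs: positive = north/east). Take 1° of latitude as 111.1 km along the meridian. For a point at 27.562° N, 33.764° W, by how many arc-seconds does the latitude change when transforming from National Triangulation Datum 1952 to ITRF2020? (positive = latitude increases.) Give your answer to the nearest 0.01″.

Δφ = 14.81″

1° of latitude = 111.1 km, so Δφ = 457.0 / 111100 = 0.0041134° = 14.808″.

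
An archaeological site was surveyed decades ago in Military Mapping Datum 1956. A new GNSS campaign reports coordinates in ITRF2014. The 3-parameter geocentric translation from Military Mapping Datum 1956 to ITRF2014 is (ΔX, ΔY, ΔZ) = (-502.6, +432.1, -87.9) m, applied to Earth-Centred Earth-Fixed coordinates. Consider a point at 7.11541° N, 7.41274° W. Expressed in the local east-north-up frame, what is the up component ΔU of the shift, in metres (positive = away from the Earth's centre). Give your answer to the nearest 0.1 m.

ΔU = -560.8 m

At φ = 7.11541°, λ = -7.41274°: sin φ = 0.123868, cos φ = 0.992299, sin λ = -0.129016, cos λ = 0.991642.
ΔU = cos φ cos λ·ΔX + cos φ sin λ·ΔY + sin φ·ΔZ = (0.992299)(0.991642)(-502.6) + (0.992299)(-0.129016)(432.1) + (0.123868)(-87.9) = -560.77 m.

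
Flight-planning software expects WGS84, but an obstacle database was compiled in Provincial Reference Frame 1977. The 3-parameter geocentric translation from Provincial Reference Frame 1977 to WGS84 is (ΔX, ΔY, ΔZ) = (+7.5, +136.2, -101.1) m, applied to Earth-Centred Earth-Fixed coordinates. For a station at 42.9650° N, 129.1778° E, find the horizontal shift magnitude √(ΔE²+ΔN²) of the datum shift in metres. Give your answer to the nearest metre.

At φ = 42.9650°, λ = 129.1778°: sin φ = 0.681551, cos φ = 0.731770, sin λ = 0.775189, cos λ = -0.631729.
ΔE = −sin λ·ΔX + cos λ·ΔY = −(0.775189)·(7.5) + (-0.631729)·(136.2) = -91.86 m.
ΔN = −sin φ cos λ·ΔX − sin φ sin λ·ΔY + cos φ·ΔZ = −(0.681551)(-0.631729)(7.5) − (0.681551)(0.775189)(136.2) + (0.731770)(-101.1) = -142.71 m.
Horizontal magnitude = √(ΔE² + ΔN²) = √((-91.86)² + (-142.71)²) = 169.72 m.

170 m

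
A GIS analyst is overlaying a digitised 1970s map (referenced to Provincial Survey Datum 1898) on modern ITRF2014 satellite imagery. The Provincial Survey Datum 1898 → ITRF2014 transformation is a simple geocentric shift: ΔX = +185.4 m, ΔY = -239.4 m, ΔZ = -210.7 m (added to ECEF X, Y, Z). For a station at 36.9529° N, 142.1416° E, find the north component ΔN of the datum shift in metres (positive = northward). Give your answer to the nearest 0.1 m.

At φ = 36.9529°, λ = 142.1416°: sin φ = 0.601158, cos φ = 0.799130, sin λ = 0.613712, cos λ = -0.789530.
ΔN = −sin φ cos λ·ΔX − sin φ sin λ·ΔY + cos φ·ΔZ = −(0.601158)(-0.789530)(185.4) − (0.601158)(0.613712)(-239.4) + (0.799130)(-210.7) = 7.94 m.

ΔN = 7.9 m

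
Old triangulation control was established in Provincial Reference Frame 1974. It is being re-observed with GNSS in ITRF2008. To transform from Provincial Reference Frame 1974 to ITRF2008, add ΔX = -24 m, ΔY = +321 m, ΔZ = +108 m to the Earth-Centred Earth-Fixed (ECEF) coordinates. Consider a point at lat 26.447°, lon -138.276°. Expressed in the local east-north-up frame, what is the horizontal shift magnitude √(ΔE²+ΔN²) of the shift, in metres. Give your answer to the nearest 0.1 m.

The local east axis at (φ, λ) is (−sin λ, cos λ, 0), so ΔE = −sin(-138.276°)·(-24) + cos(-138.276°)·321 = -255.55 m.
The local north axis is (−sin φ cos λ, −sin φ sin λ, cos φ), giving ΔN = -7.978 + 95.148 + 96.697 = 183.87 m.
Horizontal magnitude = √(ΔE² + ΔN²) = √((-255.55)² + 183.87²) = 314.83 m.

314.8 m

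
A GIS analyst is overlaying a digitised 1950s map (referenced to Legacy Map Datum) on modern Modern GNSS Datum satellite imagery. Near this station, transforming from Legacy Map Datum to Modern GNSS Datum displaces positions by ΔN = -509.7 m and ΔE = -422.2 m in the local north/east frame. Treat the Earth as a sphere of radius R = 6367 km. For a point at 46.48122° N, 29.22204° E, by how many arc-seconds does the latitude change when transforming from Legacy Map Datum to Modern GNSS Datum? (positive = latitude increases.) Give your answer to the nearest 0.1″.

On a sphere of radius R, 1 rad of latitude = R, so Δφ = ΔN / R = -509.7 / 6367000 = -8.0053e-05 rad = -16.512″.

Δφ = -16.5″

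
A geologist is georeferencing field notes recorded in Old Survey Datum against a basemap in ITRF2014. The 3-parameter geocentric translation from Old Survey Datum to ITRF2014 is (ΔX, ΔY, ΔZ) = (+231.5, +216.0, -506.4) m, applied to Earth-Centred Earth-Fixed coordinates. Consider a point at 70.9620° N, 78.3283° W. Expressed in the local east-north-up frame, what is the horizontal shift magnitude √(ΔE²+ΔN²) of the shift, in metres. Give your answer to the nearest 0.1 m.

270.6 m

At φ = 70.9620°, λ = -78.3283°: sin φ = 0.945302, cos φ = 0.326195, sin λ = -0.979323, cos λ = 0.202304.
ΔE = −sin λ·ΔX + cos λ·ΔY = −(-0.979323)·(231.5) + (0.202304)·(216.0) = 270.41 m.
ΔN = −sin φ cos λ·ΔX − sin φ sin λ·ΔY + cos φ·ΔZ = −(0.945302)(0.202304)(231.5) − (0.945302)(-0.979323)(216.0) + (0.326195)(-506.4) = -9.49 m.
Horizontal magnitude = √(ΔE² + ΔN²) = √(270.41² + (-9.49)²) = 270.58 m.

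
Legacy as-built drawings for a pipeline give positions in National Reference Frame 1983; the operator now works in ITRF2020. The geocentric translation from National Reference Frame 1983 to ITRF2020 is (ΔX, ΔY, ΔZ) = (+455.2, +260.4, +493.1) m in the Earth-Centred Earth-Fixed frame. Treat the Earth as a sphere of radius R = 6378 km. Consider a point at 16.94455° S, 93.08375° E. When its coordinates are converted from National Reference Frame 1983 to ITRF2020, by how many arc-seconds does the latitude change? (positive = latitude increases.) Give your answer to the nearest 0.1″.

Δφ = 17.5″

sin φ = -0.291446, cos φ = 0.956587, sin λ = 0.998552, cos λ = -0.053796.
North component: ΔN = −sin φ cos λ·ΔX − sin φ sin λ·ΔY + cos φ·ΔZ = −(-0.291446)(-0.053796)(455.2) − (-0.291446)(0.998552)(260.4) + (0.956587)(493.1) = 540.34 m.
1° of latitude spans πR/180 = 111317 m, so Δφ = 540.34 / 111317 × 3600 = 17.475″.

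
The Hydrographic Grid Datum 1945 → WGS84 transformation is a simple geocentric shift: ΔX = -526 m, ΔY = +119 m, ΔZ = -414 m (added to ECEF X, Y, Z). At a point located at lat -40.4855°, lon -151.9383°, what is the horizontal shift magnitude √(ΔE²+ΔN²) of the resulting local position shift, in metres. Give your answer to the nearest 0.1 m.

356.0 m

The local east axis at (φ, λ) is (−sin λ, cos λ, 0), so ΔE = −sin(-151.9383°)·(-526) + cos(-151.9383°)·119 = -352.45 m.
The local north axis is (−sin φ cos λ, −sin φ sin λ, cos φ), giving ΔN = 301.361 − 36.345 − 314.876 = -49.86 m.
Horizontal magnitude = √(ΔE² + ΔN²) = √((-352.45)² + (-49.86)²) = 355.96 m.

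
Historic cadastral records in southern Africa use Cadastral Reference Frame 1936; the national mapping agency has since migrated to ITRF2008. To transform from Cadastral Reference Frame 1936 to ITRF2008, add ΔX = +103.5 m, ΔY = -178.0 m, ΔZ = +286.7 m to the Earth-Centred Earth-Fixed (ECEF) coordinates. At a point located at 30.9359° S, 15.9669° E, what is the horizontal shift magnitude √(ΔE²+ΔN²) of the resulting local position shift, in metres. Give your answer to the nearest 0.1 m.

The local east axis at (φ, λ) is (−sin λ, cos λ, 0), so ΔE = −sin(15.9669°)·103.5 + cos(15.9669°)·(-178.0) = -199.60 m.
The local north axis is (−sin φ cos λ, −sin φ sin λ, cos φ), giving ΔN = 51.154 − 25.172 + 245.915 = 271.90 m.
Horizontal magnitude = √(ΔE² + ΔN²) = √((-199.60)² + 271.90²) = 337.30 m.

337.3 m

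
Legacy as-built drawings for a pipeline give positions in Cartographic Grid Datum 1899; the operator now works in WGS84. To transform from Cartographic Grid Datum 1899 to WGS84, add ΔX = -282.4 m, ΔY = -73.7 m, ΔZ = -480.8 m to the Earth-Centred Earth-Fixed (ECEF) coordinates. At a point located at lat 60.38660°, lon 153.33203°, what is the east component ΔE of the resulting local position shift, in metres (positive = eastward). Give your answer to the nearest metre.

At φ = 60.38660°, λ = 153.33203°: sin φ = 0.869379, cos φ = 0.494145, sin λ = 0.448820, cos λ = -0.893622.
ΔE = −sin λ·ΔX + cos λ·ΔY = −(0.448820)·(-282.4) + (-0.893622)·(-73.7) = 192.61 m.

ΔE = 193 m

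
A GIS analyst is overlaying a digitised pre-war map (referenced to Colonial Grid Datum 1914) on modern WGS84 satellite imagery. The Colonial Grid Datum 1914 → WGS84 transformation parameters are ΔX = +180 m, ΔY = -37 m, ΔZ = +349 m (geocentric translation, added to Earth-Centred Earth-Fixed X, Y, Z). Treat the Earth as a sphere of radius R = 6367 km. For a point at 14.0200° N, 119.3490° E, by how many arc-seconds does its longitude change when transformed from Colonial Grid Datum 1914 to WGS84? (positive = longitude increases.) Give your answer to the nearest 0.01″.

sin φ = 0.242261, cos φ = 0.970211, sin λ = 0.871650, cos λ = -0.490128.
East component: ΔE = −sin λ·ΔX + cos λ·ΔY = −(0.871650)(180) + (-0.490128)(-37) = -138.76 m.
1° of latitude spans πR/180 = 111125 m; at latitude φ, 1° of longitude spans that × cos φ = 107814.8 m, so Δλ = -138.76 / 107814.8 × 3600 = -4.633″.

Δλ = -4.63″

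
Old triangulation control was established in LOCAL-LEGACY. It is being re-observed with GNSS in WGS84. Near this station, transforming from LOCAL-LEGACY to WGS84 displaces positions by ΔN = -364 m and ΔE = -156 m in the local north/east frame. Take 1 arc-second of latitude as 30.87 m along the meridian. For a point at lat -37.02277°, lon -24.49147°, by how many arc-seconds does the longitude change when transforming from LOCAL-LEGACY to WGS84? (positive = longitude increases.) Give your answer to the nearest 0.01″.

Δλ = -6.33″

At latitude -37.02277°, cos φ = 0.798396.
1″ of longitude at this latitude = 30.87 × cos φ = 24.6465 m, so Δλ = -156.0 / 24.6465 = -6.330″.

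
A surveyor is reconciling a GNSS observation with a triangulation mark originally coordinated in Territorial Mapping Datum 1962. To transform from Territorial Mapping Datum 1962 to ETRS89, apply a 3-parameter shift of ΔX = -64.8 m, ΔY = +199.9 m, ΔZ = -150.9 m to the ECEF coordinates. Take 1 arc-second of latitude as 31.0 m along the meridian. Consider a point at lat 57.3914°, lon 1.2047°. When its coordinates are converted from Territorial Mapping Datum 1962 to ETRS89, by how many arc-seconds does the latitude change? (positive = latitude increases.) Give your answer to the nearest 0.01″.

Δφ = -0.98″

sin φ = 0.842372, cos φ = 0.538897, sin λ = 0.021024, cos λ = 0.999779.
North component: ΔN = −sin φ cos λ·ΔX − sin φ sin λ·ΔY + cos φ·ΔZ = −(0.842372)(0.999779)(-64.8) − (0.842372)(0.021024)(199.9) + (0.538897)(-150.9) = -30.29 m.
1° of latitude spans 3600 × 31.00 = 111600 m, so Δφ = -30.29 / 111600 × 3600 = -0.977″.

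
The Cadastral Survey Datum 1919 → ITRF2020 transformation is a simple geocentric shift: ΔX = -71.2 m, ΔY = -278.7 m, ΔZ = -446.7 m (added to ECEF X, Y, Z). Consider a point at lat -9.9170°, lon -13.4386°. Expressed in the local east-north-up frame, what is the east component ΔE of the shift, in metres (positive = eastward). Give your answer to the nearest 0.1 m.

At φ = -9.9170°, λ = -13.4386°: sin φ = -0.172221, cos φ = 0.985058, sin λ = -0.232403, cos λ = 0.972620.
ΔE = −sin λ·ΔX + cos λ·ΔY = −(-0.232403)·(-71.2) + (0.972620)·(-278.7) = -287.62 m.

ΔE = -287.6 m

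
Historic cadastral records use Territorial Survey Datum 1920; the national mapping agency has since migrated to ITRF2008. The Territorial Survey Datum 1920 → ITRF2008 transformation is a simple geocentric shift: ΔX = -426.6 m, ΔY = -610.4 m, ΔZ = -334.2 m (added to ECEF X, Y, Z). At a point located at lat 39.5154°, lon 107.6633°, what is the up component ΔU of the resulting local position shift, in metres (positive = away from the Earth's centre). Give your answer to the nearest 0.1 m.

ΔU = -561.5 m

At φ = 39.5154°, λ = 107.6633°: sin φ = 0.636286, cos φ = 0.771454, sin λ = 0.952856, cos λ = -0.303423.
ΔU = cos φ cos λ·ΔX + cos φ sin λ·ΔY + sin φ·ΔZ = (0.771454)(-0.303423)(-426.6) + (0.771454)(0.952856)(-610.4) + (0.636286)(-334.2) = -561.48 m.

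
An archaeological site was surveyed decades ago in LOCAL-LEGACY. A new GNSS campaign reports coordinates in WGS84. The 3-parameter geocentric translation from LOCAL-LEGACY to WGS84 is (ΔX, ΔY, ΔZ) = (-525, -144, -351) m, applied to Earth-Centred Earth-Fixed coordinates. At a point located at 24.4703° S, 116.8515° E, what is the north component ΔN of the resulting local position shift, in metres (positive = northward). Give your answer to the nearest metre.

ΔN = -274 m

The local north axis is (−sin φ cos λ, −sin φ sin λ, cos φ), giving ΔN = 98.225 − 53.217 − 319.472 = -274.46 m.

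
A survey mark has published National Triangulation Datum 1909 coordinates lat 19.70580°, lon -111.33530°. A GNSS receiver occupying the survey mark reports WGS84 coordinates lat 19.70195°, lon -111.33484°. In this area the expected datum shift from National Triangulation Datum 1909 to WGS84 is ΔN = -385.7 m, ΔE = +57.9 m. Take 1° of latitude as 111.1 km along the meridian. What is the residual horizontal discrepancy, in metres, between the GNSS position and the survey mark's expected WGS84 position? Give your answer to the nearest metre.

Observed coordinate differences: Δφ = -0.00385°, Δλ = +0.00046°.
Converting to metres (1° lat = 111100 m, cos φ = 0.941436): observed ΔN = -427.7 m, observed ΔE = 48.1 m.
Subtracting the expected shift leaves a residual of -427.7 − (-385.7) = -42.0 m north and 48.1 − (57.9) = -9.8 m east.
Residual distance = √((-42.0)² + (-9.8)²) = 43.2 m.

43 m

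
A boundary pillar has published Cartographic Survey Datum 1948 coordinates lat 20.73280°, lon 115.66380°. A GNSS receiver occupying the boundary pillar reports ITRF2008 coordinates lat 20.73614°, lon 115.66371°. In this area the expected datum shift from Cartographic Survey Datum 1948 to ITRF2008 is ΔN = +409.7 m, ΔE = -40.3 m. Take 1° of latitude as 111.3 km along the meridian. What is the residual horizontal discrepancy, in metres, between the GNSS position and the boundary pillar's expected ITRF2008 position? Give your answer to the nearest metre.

49 m

Observed coordinate differences: Δφ = +0.00334°, Δλ = -0.00009°.
Converting to metres (1° lat = 111300 m, cos φ = 0.935242): observed ΔN = 371.7 m, observed ΔE = -9.4 m.
Subtracting the expected shift leaves a residual of 371.7 − (409.7) = -38.0 m north and -9.4 − (-40.3) = 30.9 m east.
Residual distance = √((-38.0)² + 30.9²) = 49.0 m.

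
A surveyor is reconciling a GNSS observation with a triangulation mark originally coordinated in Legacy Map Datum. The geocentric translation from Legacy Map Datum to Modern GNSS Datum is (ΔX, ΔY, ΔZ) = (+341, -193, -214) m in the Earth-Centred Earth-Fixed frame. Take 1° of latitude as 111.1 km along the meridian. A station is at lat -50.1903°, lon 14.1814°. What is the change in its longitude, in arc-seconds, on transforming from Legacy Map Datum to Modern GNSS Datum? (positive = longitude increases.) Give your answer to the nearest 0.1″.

Δλ = -13.7″

sin φ = -0.768175, cos φ = 0.640240, sin λ = 0.244993, cos λ = 0.969525.
East component: ΔE = −sin λ·ΔX + cos λ·ΔY = −(0.244993)(341) + (0.969525)(-193) = -270.66 m.
1° of latitude spans 111100 m; at latitude φ, 1° of longitude spans that × cos φ = 71130.6 m, so Δλ = -270.66 / 71130.6 × 3600 = -13.698″.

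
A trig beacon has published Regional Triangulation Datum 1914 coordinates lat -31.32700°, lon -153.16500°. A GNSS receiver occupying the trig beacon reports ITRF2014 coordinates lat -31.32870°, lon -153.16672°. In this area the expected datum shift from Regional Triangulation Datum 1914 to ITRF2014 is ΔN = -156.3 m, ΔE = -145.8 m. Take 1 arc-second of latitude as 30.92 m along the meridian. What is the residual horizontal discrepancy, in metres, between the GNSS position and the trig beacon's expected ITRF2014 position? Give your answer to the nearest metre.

37 m

Observed coordinate differences: Δφ = -0.00170°, Δλ = -0.00172°.
Converting to metres (1° lat = 111312 m, cos φ = 0.854214): observed ΔN = -189.2 m, observed ΔE = -163.5 m.
Subtracting the expected shift leaves a residual of -189.2 − (-156.3) = -32.9 m north and -163.5 − (-145.8) = -17.7 m east.
Residual distance = √((-32.9)² + (-17.7)²) = 37.4 m.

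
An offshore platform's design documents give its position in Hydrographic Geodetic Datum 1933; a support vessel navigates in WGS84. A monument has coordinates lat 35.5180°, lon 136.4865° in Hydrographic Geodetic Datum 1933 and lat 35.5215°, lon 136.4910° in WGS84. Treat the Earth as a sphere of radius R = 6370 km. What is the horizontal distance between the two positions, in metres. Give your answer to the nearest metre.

Δφ = 35.5215° − 35.5180° = +0.0035°; Δλ = 136.4910° − 136.4865° = +0.0045°.
1° along a meridian = πR/180 = 111177 m.
ΔN = Δφ × 111177 = 389.1 m; ΔE = Δλ × 111177 × cos(35.5180°) = +0.0045 × 111177 × 0.813933 = 407.2 m.
Distance = √(ΔE² + ΔN²) = √(407.2² + 389.1²) = 563.2 m.

563 m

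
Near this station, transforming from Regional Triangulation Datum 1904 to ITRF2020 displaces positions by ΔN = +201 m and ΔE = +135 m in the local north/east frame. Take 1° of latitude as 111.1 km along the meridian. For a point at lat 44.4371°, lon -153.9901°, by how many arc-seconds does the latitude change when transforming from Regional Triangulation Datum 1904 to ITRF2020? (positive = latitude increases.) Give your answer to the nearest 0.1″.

Δφ = 6.5″

1° of latitude = 111.1 km, so Δφ = 201.0 / 111100 = 0.0018092° = 6.513″.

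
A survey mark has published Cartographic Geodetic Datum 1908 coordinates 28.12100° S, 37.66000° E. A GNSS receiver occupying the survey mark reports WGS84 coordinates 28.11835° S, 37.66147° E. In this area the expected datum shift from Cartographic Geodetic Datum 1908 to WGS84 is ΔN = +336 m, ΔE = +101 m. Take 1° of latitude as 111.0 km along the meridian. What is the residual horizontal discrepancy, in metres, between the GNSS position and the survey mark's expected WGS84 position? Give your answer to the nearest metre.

60 m

Observed coordinate differences: Δφ = +0.00265°, Δλ = +0.00147°.
Converting to metres (1° lat = 111000 m, cos φ = 0.881954): observed ΔN = 294.1 m, observed ΔE = 143.9 m.
Subtracting the expected shift leaves a residual of 294.1 − (336) = -41.9 m north and 143.9 − (101) = 42.9 m east.
Residual distance = √((-41.9)² + 42.9²) = 59.9 m.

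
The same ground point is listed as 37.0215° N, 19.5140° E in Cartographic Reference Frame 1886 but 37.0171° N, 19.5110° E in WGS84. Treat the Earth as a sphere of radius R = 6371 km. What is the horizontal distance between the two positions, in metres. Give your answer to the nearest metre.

557 m

Δφ = 37.0171° − 37.0215° = -0.0044°; Δλ = 19.5110° − 19.5140° = -0.0030°.
1° along a meridian = πR/180 = 111195 m.
ΔN = Δφ × 111195 = -489.3 m; ΔE = Δλ × 111195 × cos(37.0215°) = -0.0030 × 111195 × 0.798410 = -266.3 m.
Distance = √(ΔE² + ΔN²) = √((-266.3)² + (-489.3)²) = 557.1 m.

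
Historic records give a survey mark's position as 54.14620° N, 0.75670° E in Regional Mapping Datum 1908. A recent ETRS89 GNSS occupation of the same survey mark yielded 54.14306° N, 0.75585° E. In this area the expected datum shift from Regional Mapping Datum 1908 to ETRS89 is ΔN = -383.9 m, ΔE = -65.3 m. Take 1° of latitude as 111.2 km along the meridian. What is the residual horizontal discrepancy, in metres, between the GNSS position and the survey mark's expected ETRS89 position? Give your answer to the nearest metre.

36 m

Observed coordinate differences: Δφ = -0.00314°, Δλ = -0.00085°.
Converting to metres (1° lat = 111200 m, cos φ = 0.585719): observed ΔN = -349.2 m, observed ΔE = -55.4 m.
Subtracting the expected shift leaves a residual of -349.2 − (-383.9) = 34.7 m north and -55.4 − (-65.3) = 9.9 m east.
Residual distance = √(34.7² + 9.9²) = 36.1 m.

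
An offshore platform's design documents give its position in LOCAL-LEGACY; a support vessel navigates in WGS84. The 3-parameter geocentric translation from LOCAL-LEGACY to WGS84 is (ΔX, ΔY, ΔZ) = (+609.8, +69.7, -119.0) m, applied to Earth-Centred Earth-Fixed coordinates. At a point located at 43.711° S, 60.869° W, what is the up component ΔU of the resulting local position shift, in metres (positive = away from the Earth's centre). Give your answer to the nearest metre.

The local up (radial) axis is (cos φ cos λ, cos φ sin λ, sin φ), giving ΔU = 214.577 − 44.009 + 82.232 = 252.80 m.

ΔU = 253 m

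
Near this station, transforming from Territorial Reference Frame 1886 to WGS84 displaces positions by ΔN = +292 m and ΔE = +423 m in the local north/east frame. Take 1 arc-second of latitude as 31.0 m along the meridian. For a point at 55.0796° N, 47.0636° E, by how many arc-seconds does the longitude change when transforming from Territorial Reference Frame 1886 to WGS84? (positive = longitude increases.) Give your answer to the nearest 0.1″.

Δλ = 23.8″

At latitude 55.0796°, cos φ = 0.572438.
1″ of longitude at this latitude = 31.00 × cos φ = 17.7456 m, so Δλ = 423.0 / 17.7456 = 23.837″.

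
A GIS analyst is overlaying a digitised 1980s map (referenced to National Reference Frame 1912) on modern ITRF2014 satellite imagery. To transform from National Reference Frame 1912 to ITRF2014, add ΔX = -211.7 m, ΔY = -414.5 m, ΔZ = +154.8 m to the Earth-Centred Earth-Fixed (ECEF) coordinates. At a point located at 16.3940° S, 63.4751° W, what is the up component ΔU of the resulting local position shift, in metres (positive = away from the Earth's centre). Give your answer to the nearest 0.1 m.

ΔU = 221.4 m

At φ = -16.3940°, λ = -63.4751°: sin φ = -0.282241, cos φ = 0.959344, sin λ = -0.894740, cos λ = 0.446587.
ΔU = cos φ cos λ·ΔX + cos φ sin λ·ΔY + sin φ·ΔZ = (0.959344)(0.446587)(-211.7) + (0.959344)(-0.894740)(-414.5) + (-0.282241)(154.8) = 221.40 m.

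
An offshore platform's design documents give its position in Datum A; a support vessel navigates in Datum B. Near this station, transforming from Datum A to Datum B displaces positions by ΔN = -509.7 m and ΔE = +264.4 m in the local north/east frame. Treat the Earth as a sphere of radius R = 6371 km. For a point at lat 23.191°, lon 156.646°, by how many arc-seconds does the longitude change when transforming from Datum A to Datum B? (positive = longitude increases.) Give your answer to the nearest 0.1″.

At latitude 23.191°, cos φ = 0.919197.
One radian of longitude at latitude φ spans R cos φ, so Δλ = ΔE / (R cos φ) = 264.4 / (6371000 × 0.919197) = 4.5149e-05 rad = 9.313″.

Δλ = 9.3″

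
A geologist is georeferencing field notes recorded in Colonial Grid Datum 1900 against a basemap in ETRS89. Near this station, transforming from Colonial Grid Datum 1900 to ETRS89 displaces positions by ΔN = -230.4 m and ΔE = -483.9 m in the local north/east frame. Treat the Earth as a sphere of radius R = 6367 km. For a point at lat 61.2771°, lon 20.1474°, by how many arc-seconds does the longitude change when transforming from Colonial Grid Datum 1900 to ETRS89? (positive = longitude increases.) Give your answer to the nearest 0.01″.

At latitude 61.2771°, cos φ = 0.480574.
One radian of longitude at latitude φ spans R cos φ, so Δλ = ΔE / (R cos φ) = -483.9 / (6367000 × 0.480574) = -1.5815e-04 rad = -32.620″.

Δλ = -32.62″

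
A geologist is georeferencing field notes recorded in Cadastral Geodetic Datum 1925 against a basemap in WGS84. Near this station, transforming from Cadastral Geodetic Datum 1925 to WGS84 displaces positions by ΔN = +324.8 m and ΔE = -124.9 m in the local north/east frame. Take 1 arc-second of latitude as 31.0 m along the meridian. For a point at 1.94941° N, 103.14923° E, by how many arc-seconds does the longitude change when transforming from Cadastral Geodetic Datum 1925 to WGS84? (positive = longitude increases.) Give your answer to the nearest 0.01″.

At latitude 1.94941°, cos φ = 0.999421.
1″ of longitude at this latitude = 31.00 × cos φ = 30.9821 m, so Δλ = -124.9 / 30.9821 = -4.031″.

Δλ = -4.03″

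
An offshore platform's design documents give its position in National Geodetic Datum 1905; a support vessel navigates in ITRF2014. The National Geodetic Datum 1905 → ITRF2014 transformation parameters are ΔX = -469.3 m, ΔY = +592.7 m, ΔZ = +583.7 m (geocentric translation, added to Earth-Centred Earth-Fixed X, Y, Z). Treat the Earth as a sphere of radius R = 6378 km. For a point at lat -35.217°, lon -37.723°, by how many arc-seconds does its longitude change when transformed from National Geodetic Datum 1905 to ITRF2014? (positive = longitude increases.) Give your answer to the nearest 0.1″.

sin φ = -0.576675, cos φ = 0.816974, sin λ = -0.611845, cos λ = 0.790978.
East component: ΔE = −sin λ·ΔX + cos λ·ΔY = −(-0.611845)(-469.3) + (0.790978)(592.7) = 181.67 m.
1° of latitude spans πR/180 = 111317 m; at latitude φ, 1° of longitude spans that × cos φ = 90943.2 m, so Δλ = 181.67 / 90943.2 × 3600 = 7.192″.

Δλ = 7.2″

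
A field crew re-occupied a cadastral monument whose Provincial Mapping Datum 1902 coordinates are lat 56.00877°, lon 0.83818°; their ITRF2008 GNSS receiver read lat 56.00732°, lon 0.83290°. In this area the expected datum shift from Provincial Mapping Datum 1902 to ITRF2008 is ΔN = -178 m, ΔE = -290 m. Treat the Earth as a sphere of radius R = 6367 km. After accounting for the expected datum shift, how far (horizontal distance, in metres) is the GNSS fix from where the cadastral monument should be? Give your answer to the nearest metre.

Observed coordinate differences: Δφ = -0.00145°, Δλ = -0.00528°.
Converting to metres (1° lat = 111125 m, cos φ = 0.559066): observed ΔN = -161.1 m, observed ΔE = -328.0 m.
Subtracting the expected shift leaves a residual of -161.1 − (-178) = 16.9 m north and -328.0 − (-290) = -38.0 m east.
Residual distance = √(16.9² + (-38.0)²) = 41.6 m.

42 m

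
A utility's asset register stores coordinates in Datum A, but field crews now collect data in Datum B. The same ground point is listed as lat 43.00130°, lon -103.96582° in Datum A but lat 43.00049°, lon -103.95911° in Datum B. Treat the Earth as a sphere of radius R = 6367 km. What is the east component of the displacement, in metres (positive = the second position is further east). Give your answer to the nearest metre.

ΔE = 545 m

Δφ = 43.00049° − 43.00130° = -0.00081°; Δλ = -103.95911° − -103.96582° = +0.00671°.
1° along a meridian = πR/180 = 111125 m.
ΔN = Δφ × 111125 = -90.0 m; ΔE = Δλ × 111125 × cos(43.00130°) = +0.00671 × 111125 × 0.731338 = 545.3 m.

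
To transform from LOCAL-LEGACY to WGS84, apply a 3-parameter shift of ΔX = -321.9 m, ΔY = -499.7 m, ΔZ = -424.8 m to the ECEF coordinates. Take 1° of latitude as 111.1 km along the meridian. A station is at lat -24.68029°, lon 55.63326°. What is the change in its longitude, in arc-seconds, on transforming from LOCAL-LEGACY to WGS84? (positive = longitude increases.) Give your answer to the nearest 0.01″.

Δλ = -0.58″

sin φ = -0.417555, cos φ = 0.908652, sin λ = 0.825441, cos λ = 0.564488.
East component: ΔE = −sin λ·ΔX + cos λ·ΔY = −(0.825441)(-321.9) + (0.564488)(-499.7) = -16.37 m.
1° of latitude spans 111100 m; at latitude φ, 1° of longitude spans that × cos φ = 100951.2 m, so Δλ = -16.37 / 100951.2 × 3600 = -0.584″.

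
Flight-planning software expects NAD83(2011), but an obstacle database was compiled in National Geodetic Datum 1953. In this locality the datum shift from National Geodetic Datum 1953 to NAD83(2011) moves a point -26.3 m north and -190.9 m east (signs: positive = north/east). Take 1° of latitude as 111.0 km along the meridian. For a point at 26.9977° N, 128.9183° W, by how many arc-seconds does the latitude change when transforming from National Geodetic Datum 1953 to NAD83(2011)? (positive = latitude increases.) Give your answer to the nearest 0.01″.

1° of latitude = 111.0 km, so Δφ = -26.3 / 111000 = -0.0002369° = -0.853″.

Δφ = -0.85″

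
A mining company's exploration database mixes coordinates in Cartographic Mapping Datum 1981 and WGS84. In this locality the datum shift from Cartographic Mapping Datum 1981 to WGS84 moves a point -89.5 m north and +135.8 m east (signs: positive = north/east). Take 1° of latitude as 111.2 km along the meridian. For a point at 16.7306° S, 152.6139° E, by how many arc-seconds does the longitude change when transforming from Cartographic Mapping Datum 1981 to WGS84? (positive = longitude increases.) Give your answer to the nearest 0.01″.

Δλ = 4.59″

At latitude -16.7306°, cos φ = 0.957669.
1° of longitude at this latitude = 111.2 × cos φ = 106.49 km, so Δλ = 135.8 / 106492.8 = 0.0012752° = 4.591″.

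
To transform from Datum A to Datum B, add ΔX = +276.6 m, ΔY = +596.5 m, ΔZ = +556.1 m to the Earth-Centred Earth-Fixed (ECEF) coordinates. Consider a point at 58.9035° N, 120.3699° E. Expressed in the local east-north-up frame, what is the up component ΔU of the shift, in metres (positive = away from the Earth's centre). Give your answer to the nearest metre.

ΔU = 670 m

The local up (radial) axis is (cos φ cos λ, cos φ sin λ, sin φ), giving ΔU = -72.227 + 265.806 + 476.188 = 669.77 m.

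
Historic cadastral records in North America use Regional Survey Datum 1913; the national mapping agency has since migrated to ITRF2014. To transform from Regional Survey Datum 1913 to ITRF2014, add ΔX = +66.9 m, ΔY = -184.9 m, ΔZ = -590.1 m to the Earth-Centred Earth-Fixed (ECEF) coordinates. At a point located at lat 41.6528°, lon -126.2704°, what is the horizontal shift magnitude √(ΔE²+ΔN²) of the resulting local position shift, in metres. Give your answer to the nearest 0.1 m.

539.0 m

At φ = 41.6528°, λ = -126.2704°: sin φ = 0.664615, cos φ = 0.747186, sin λ = -0.806234, cos λ = -0.591597.
ΔE = −sin λ·ΔX + cos λ·ΔY = −(-0.806234)·(66.9) + (-0.591597)·(-184.9) = 163.32 m.
ΔN = −sin φ cos λ·ΔX − sin φ sin λ·ΔY + cos φ·ΔZ = −(0.664615)(-0.591597)(66.9) − (0.664615)(-0.806234)(-184.9) + (0.747186)(-590.1) = -513.69 m.
Horizontal magnitude = √(ΔE² + ΔN²) = √(163.32² + (-513.69)²) = 539.03 m.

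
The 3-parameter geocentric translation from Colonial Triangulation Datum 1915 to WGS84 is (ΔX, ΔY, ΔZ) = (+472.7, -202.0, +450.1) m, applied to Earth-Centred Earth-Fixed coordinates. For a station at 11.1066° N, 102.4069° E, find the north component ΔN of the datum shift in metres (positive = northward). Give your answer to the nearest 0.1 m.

At φ = 11.1066°, λ = 102.4069°: sin φ = 0.192635, cos φ = 0.981270, sin λ = 0.976646, cos λ = -0.214853.
ΔN = −sin φ cos λ·ΔX − sin φ sin λ·ΔY + cos φ·ΔZ = −(0.192635)(-0.214853)(472.7) − (0.192635)(0.976646)(-202.0) + (0.981270)(450.1) = 499.24 m.

ΔN = 499.2 m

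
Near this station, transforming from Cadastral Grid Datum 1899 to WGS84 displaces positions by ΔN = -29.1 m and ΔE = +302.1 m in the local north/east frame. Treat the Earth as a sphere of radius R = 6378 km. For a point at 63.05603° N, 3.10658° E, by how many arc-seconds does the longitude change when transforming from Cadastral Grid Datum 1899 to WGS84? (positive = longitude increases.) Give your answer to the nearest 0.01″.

Δλ = 21.56″

At latitude 63.05603°, cos φ = 0.453119.
One radian of longitude at latitude φ spans R cos φ, so Δλ = ΔE / (R cos φ) = 302.1 / (6378000 × 0.453119) = 1.0453e-04 rad = 21.562″.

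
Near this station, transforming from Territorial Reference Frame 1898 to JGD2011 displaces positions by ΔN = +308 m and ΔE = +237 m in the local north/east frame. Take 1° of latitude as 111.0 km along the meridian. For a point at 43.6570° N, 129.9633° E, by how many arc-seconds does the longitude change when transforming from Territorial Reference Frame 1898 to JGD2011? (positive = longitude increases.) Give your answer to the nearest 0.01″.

Δλ = 10.62″

At latitude 43.6570°, cos φ = 0.723485.
1° of longitude at this latitude = 111.0 × cos φ = 80.31 km, so Δλ = 237.0 / 80306.9 = 0.0029512° = 10.624″.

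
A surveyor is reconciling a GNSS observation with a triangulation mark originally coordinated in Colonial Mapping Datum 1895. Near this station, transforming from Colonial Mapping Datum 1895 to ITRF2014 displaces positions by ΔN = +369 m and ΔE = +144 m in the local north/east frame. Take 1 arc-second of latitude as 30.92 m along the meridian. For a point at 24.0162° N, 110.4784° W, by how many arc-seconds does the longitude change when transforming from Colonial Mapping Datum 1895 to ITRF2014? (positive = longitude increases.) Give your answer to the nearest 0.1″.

Δλ = 5.1″

At latitude 24.0162°, cos φ = 0.913430.
1″ of longitude at this latitude = 30.92 × cos φ = 28.2433 m, so Δλ = 144.0 / 28.2433 = 5.099″.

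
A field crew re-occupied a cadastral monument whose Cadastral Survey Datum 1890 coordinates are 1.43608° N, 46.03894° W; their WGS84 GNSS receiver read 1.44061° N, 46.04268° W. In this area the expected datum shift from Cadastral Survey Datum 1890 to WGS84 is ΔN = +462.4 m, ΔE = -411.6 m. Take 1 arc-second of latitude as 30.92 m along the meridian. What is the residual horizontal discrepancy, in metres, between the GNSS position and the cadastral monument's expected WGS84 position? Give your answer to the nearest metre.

42 m

Observed coordinate differences: Δφ = +0.00453°, Δλ = -0.00374°.
Converting to metres (1° lat = 111312 m, cos φ = 0.999686): observed ΔN = 504.2 m, observed ΔE = -416.2 m.
Subtracting the expected shift leaves a residual of 504.2 − (462.4) = 41.8 m north and -416.2 − (-411.6) = -4.6 m east.
Residual distance = √(41.8² + (-4.6)²) = 42.1 m.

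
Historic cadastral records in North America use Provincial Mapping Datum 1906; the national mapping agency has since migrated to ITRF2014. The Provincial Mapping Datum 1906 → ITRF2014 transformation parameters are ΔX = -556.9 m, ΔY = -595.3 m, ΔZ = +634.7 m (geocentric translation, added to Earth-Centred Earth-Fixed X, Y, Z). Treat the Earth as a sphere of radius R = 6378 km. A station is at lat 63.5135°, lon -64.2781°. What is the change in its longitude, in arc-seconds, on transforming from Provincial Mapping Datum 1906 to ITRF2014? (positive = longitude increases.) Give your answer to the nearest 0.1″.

Δλ = -55.1″

sin φ = 0.895039, cos φ = 0.445987, sin λ = -0.900911, cos λ = 0.434003.
East component: ΔE = −sin λ·ΔX + cos λ·ΔY = −(-0.900911)(-556.9) + (0.434003)(-595.3) = -760.08 m.
1° of latitude spans πR/180 = 111317 m; at latitude φ, 1° of longitude spans that × cos φ = 49646.0 m, so Δλ = -760.08 / 49646.0 × 3600 = -55.116″.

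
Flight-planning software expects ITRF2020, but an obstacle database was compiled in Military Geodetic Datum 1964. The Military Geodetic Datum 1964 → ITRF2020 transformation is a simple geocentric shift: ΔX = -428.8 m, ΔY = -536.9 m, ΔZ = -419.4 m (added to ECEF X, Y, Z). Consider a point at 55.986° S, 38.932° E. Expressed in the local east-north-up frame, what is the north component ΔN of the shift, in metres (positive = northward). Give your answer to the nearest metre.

ΔN = -791 m

At φ = -55.986°, λ = 38.932°: sin φ = -0.828901, cos φ = 0.559395, sin λ = 0.628398, cos λ = 0.777892.
ΔN = −sin φ cos λ·ΔX − sin φ sin λ·ΔY + cos φ·ΔZ = −(-0.828901)(0.777892)(-428.8) − (-0.828901)(0.628398)(-536.9) + (0.559395)(-419.4) = -790.76 m.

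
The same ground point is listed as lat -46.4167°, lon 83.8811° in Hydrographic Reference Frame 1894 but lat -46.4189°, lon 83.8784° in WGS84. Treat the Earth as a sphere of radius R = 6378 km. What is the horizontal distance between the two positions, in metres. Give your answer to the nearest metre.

Δφ = -46.4189° − -46.4167° = -0.0022°; Δλ = 83.8784° − 83.8811° = -0.0027°.
1° along a meridian = πR/180 = 111317 m.
ΔN = Δφ × 111317 = -244.9 m; ΔE = Δλ × 111317 × cos(-46.4167°) = -0.0027 × 111317 × 0.689408 = -207.2 m.
Distance = √(ΔE² + ΔN²) = √((-207.2)² + (-244.9)²) = 320.8 m.

321 m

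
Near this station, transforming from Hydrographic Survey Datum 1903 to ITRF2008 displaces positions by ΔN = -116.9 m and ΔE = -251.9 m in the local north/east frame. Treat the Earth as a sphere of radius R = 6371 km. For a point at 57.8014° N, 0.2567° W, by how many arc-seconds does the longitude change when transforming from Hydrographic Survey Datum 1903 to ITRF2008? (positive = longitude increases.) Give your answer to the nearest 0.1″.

Δλ = -15.3″

At latitude 57.8014°, cos φ = 0.532856.
One radian of longitude at latitude φ spans R cos φ, so Δλ = ΔE / (R cos φ) = -251.9 / (6371000 × 0.532856) = -7.4201e-05 rad = -15.305″.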